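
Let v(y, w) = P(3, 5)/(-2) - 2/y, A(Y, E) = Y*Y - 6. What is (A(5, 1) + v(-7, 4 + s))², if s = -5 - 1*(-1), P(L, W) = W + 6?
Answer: 37249/196 ≈ 190.05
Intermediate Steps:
P(L, W) = 6 + W
s = -4 (s = -5 + 1 = -4)
A(Y, E) = -6 + Y² (A(Y, E) = Y² - 6 = -6 + Y²)
v(y, w) = -11/2 - 2/y (v(y, w) = (6 + 5)/(-2) - 2/y = 11*(-½) - 2/y = -11/2 - 2/y)
(A(5, 1) + v(-7, 4 + s))² = ((-6 + 5²) + (-11/2 - 2/(-7)))² = ((-6 + 25) + (-11/2 - 2*(-⅐)))² = (19 + (-11/2 + 2/7))² = (19 - 73/14)² = (193/14)² = 37249/196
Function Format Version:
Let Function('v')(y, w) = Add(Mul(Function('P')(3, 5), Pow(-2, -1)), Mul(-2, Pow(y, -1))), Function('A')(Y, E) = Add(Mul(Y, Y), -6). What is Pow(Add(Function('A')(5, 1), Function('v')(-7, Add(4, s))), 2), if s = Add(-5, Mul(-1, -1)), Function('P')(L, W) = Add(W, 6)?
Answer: Rational(37249, 196) ≈ 190.05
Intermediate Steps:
Function('P')(L, W) = Add(6, W)
s = -4 (s = Add(-5, 1) = -4)
Function('A')(Y, E) = Add(-6, Pow(Y, 2)) (Function('A')(Y, E) = Add(Pow(Y, 2), -6) = Add(-6, Pow(Y, 2)))
Function('v')(y, w) = Add(Rational(-11, 2), Mul(-2, Pow(y, -1))) (Function('v')(y, w) = Add(Mul(Add(6, 5), Pow(-2, -1)), Mul(-2, Pow(y, -1))) = Add(Mul(11, Rational(-1, 2)), Mul(-2, Pow(y, -1))) = Add(Rational(-11, 2), Mul(-2, Pow(y, -1))))
Pow(Add(Function('A')(5, 1), Function('v')(-7, Add(4, s))), 2) = Pow(Add(Add(-6, Pow(5, 2)), Add(Rational(-11, 2), Mul(-2, Pow(-7, -1)))), 2) = Pow(Add(Add(-6, 25), Add(Rational(-11, 2), Mul(-2, Rational(-1, 7)))), 2) = Pow(Add(19, Add(Rational(-11, 2), Rational(2, 7))), 2) = Pow(Add(19, Rational(-73, 14)), 2) = Pow(Rational(193, 14), 2) = Rational(37249, 196)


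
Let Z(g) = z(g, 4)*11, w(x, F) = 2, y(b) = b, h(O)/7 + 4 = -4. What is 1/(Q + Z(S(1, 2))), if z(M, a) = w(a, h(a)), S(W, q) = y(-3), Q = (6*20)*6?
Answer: 1/742 ≈ 0.0013477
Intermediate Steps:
Q = 720 (Q = 120*6 = 720)
h(O) = -56 (h(O) = -28 + 7*(-4) = -28 - 28 = -56)
S(W, q) = -3
z(M, a) = 2
Z(g) = 22 (Z(g) = 2*11 = 22)
1/(Q + Z(S(1, 2))) = 1/(720 + 22) = 1/742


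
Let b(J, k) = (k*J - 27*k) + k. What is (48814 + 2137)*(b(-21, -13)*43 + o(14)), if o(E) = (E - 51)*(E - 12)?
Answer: 1334865249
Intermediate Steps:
o(E) = (-51 + E)*(-12 + E)
b(J, k) = -26*k + J*k (b(J, k) = (J*k - 27*k) + k = (-27*k + J*k) + k = -26*k + J*k)
(48814 + 2137)*(b(-21, -13)*43 + o(14)) = (48814 + 2137)*(-13*(-26 - 21)*43 + (612 + 14² - 63*14)) = 50951*(-13*(-47)*43 + (612 + 196 - 882)) = 50951*(611*43 - 74) = 50951*(26273 - 74) = 50951*26199 = 1334865249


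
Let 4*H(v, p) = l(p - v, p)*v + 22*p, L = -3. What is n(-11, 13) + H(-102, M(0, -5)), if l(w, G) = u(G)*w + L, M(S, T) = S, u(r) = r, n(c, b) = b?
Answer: 179/2 ≈ 89.500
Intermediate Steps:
l(w, G) = -3 + G*w (l(w, G) = G*w - 3 = -3 + G*w)
H(v, p) = 11*p/2 + v*(-3 + p*(p - v))/4 (H(v, p) = ((-3 + p*(p - v))*v + 22*p)/4 = (v*(-3 + p*(p - v)) + 22*p)/4 = (22*p + v*(-3 + p*(p - v)))/4 = 11*p/2 + v*(-3 + p*(p - v))/4)
n(-11, 13) + H(-102, M(0, -5)) = 13 + ((11/2)*0 + (1/4)*(-102)*(-3 + 0*(0 - 1*(-102)))) = 13 + (0 + (1/4)*(-102)*(-3 + 0*(0 + 102))) = 13 + (0 + (1/4)*(-102)*(-3 + 0*102)) = 13 + (0 + (1/4)*(-102)*(-3 + 0)) = 13 + (0 + (1/4)*(-102)*(-3)) = 13 + (0 + 153/2) = 13 + 153/2 = 179/2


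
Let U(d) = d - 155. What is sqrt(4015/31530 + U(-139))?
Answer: I*sqrt(11686033266)/6306 ≈ 17.143*I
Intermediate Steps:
U(d) = -155 + d
sqrt(4015/31530 + U(-139)) = sqrt(4015/31530 + (-155 - 139)) = sqrt(4015*(1/31530) - 294) = sqrt(803/6306 - 294) = sqrt(-1853161/6306) = I*sqrt(11686033266)/6306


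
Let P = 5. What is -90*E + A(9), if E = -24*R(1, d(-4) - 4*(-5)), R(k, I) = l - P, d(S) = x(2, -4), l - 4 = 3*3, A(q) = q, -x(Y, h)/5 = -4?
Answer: 17289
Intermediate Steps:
x(Y, h) = 20 (x(Y, h) = -5*(-4) = 20)
l = 13 (l = 4 + 3*3 = 4 + 9 = 13)
d(S) = 20
R(k, I) = 8 (R(k, I) = 13 - 1*5 = 13 - 5 = 8)
E = -192 (E = -24*8 = -192)
-90*E + A(9) = -90*(-192) + 9 = 17280 + 9 = 17289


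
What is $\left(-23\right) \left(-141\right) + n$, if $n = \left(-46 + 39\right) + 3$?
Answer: $3239$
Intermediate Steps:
$n = -4$ ($n = -7 + 3 = -4$)
$\left(-23\right) \left(-141\right) + n = \left(-23\right) \left(-141\right) - 4 = 3243 - 4 = 3239$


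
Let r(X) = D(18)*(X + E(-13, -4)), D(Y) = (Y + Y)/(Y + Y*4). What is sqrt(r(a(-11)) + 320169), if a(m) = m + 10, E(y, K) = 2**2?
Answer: sqrt(8004255)/5 ≈ 565.84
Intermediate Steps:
D(Y) = 2/5 (D(Y) = (2*Y)/(Y + 4*Y) = (2*Y)/((5*Y)) = (2*Y)*(1/(5*Y)) = 2/5)
E(y, K) = 4
a(m) = 10 + m
r(X) = 8/5 + 2*X/5 (r(X) = 2*(X + 4)/5 = 2*(4 + X)/5 = 8/5 + 2*X/5)
sqrt(r(a(-11)) + 320169) = sqrt((8/5 + 2*(10 - 11)/5) + 320169) = sqrt((8/5 + (2/5)*(-1)) + 320169) = sqrt((8/5 - 2/5) + 320169) = sqrt(6/5 + 320169) = sqrt(1600851/5) = sqrt(8004255)/5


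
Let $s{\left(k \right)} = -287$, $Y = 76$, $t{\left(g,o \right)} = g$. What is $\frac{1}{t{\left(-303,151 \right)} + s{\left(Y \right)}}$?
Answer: $- \frac{1}{590} \approx -0.0016949$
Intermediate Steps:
$\frac{1}{t{\left(-303,151 \right)} + s{\left(Y \right)}} = \frac{1}{-303 - 287} = \frac{1}{-590} = - \frac{1}{590}$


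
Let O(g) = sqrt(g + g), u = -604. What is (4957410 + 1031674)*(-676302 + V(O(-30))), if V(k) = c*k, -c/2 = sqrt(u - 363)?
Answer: -4050429487368 + 23956336*sqrt(14505) ≈ -4.0475e+12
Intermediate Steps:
O(g) = sqrt(2)*sqrt(g) (O(g) = sqrt(2*g) = sqrt(2)*sqrt(g))
c = -2*I*sqrt(967) (c = -2*sqrt(-604 - 363) = -2*I*sqrt(967) ≈ -62.193*I)
V(k) = -2*I*k*sqrt(967) (V(k) = (-2*I*sqrt(967))*k = -2*I*k*sqrt(967))
(4957410 + 1031674)*(-676302 + V(O(-30))) = (4957410 + 1031674)*(-676302 - 2*I*sqrt(2)*sqrt(-30)*sqrt(967)) = 5989084*(-676302 - 2*I*sqrt(2)*(I*sqrt(30))*sqrt(967)) = 5989084*(-676302 - 2*I*2*I*sqrt(15)*sqrt(967)) = 5989084*(-676302 + 4*sqrt(14505)) = -4050429487368 + 23956336*sqrt(14505)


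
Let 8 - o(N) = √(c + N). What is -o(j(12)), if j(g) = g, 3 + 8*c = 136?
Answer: -8 + √458/4 ≈ -2.6498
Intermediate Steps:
c = 133/8 (c = -3/8 + (⅛)*136 = -3/8 + 17 = 133/8 ≈ 16.625)
o(N) = 8 - √(133/8 + N)
-o(j(12)) = -(8 - √(266 + 16*12)/4) = -(8 - √(266 + 192)/4) = -(8 - √458/4) = -8 + √458/4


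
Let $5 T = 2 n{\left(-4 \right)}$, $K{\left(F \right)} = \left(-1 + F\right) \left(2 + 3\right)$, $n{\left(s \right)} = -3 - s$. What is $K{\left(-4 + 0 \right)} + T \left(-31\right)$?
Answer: $- \frac{187}{5} \approx -37.4$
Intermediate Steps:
$K{\left(F \right)} = -5 + 5 F$ ($K{\left(F \right)} = \left(-1 + F\right) 5 = -5 + 5 F$)
$T = \frac{2}{5}$ ($T = \frac{2 \left(-3 - -4\right)}{5} = \frac{2 \left(-3 + 4\right)}{5} = \frac{2 \cdot 1}{5} = \frac{1}{5} \cdot 2 = \frac{2}{5} \approx 0.4$)
$K{\left(-4 + 0 \right)} + T \left(-31\right) = \left(-5 + 5 \left(-4 + 0\right)\right) + \frac{2}{5} \left(-31\right) = \left(-5 + 5 \left(-4\right)\right) - \frac{62}{5} = \left(-5 - 20\right) - \frac{62}{5} = -25 - \frac{62}{5} = - \frac{187}{5}$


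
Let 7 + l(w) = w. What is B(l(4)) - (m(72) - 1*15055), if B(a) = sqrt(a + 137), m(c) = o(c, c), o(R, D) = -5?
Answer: 15060 + sqrt(134) ≈ 15072.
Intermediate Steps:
m(c) = -5
l(w) = -7 + w
B(a) = sqrt(137 + a)
B(l(4)) - (m(72) - 1*15055) = sqrt(137 + (-7 + 4)) - (-5 - 1*15055) = sqrt(137 - 3) - (-5 - 15055) = sqrt(134) - 1*(-15060) = sqrt(134) + 15060 = 15060 + sqrt(134)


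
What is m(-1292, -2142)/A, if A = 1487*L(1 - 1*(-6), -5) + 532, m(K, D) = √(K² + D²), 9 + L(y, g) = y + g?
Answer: -2*√5413/581 ≈ -0.25326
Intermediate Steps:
L(y, g) = -9 + g + y (L(y, g) = -9 + (y + g) = -9 + (g + y) = -9 + g + y)
m(K, D) = √(D² + K²)
A = -9877 (A = 1487*(-9 - 5 + (1 - 1*(-6))) + 532 = 1487*(-9 - 5 + (1 + 6)) + 532 = 1487*(-9 - 5 + 7) + 532 = 1487*(-7) + 532 = -10409 + 532 = -9877)
m(-1292, -2142)/A = √((-2142)² + (-1292)²)/(-9877) = √(4588164 + 1669264)*(-1/9877) = √6257428*(-1/9877) = (34*√5413)*(-1/9877) = -2*√5413/581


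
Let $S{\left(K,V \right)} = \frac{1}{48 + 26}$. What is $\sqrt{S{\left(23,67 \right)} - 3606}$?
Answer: $\frac{i \sqrt{19746382}}{74} \approx 60.05 i$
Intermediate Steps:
$S{\left(K,V \right)} = \frac{1}{74}$
$\sqrt{S{\left(23,67 \right)} - 3606} = \sqrt{\frac{1}{74} - 3606} = \sqrt{- \frac{266843}{74}} = \frac{i \sqrt{19746382}}{74}$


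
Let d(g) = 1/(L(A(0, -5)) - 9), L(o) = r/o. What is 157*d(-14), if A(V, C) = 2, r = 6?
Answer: -157/6 ≈ -26.167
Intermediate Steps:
L(o) = 6/o
d(g) = -⅙ (d(g) = 1/(6/2 - 9) = 1/(6*(½) - 9) = 1/(3 - 9) = 1/(-6) = -⅙)
157*d(-14) = 157*(-⅙) = -157/6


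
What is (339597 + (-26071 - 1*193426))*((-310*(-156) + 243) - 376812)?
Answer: -39417900900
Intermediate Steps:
(339597 + (-26071 - 1*193426))*((-310*(-156) + 243) - 376812) = (339597 + (-26071 - 193426))*((48360 + 243) - 376812) = (339597 - 219497)*(48603 - 376812) = 120100*(-328209) = -39417900900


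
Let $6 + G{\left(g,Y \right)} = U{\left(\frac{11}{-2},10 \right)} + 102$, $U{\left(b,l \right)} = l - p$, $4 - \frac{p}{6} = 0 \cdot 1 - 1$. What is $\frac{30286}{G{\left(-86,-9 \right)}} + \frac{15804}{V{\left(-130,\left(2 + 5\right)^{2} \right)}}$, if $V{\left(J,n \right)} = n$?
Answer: $\frac{70661}{98} \approx 721.03$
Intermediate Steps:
$p = 30$ ($p = 24 - 6 \left(0 \cdot 1 - 1\right) = 24 - 6 \left(0 - 1\right) = 24 - -6 = 24 + 6 = 30$)
$U{\left(b,l \right)} = -30 + l$ ($U{\left(b,l \right)} = l - 30 = -30 + l$)
$G{\left(g,Y \right)} = 76$ ($G{\left(g,Y \right)} = -6 + \left(\left(-30 + 10\right) + 102\right) = -6 + \left(-20 + 102\right) = -6 + 82 = 76$)
$\frac{30286}{G{\left(-86,-9 \right)}} + \frac{15804}{V{\left(-130,\left(2 + 5\right)^{2} \right)}} = \frac{30286}{76} + \frac{15804}{\left(2 + 5\right)^{2}} = 30286 \cdot \frac{1}{76} + \frac{15804}{7^{2}} = \frac{797}{2} + \frac{15804}{49} = \frac{70661}{98}$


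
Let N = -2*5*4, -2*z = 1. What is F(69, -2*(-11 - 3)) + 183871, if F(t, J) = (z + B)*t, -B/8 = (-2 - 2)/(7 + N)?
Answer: 4042931/22 ≈ 1.8377e+5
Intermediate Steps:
z = -½ (z = -½*1 = -½ ≈ -0.50000)
N = -40 (N = -10*4 = -40)
B = -32/33 (B = -8*(-2 - 2)/(7 - 40) = -(-32)/(-33) = -(-32)*(-1)/33 = -8*4/33 = -32/33 ≈ -0.96970)
F(t, J) = -97*t/66 (F(t, J) = (-½ - 32/33)*t = -97*t/66)
F(69, -2*(-11 - 3)) + 183871 = -97/66*69 + 183871 = -2231/22 + 183871 = 4042931/22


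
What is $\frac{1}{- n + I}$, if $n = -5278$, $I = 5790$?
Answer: $\frac{1}{11068} \approx 9.0351 \cdot 10^{-5}$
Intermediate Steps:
$\frac{1}{- n + I} = \frac{1}{\left(-1\right) \left(-5278\right) + 5790} = \frac{1}{5278 + 5790} = \frac{1}{11068}$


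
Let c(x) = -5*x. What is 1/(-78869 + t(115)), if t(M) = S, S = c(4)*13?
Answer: -1/79129 ≈ -1.2638e-5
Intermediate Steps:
S = -260 (S = -5*4*13 = -20*13 = -260)
t(M) = -260
1/(-78869 + t(115)) = 1/(-78869 - 260) = 1/(-79129) = -1/79129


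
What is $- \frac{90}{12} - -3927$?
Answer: $\frac{7839}{2} \approx 3919.5$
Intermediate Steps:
$- \frac{90}{12} - -3927 = \left(-90\right) \frac{1}{12} + 3927 = - \frac{15}{2} + 3927 = \frac{7839}{2}$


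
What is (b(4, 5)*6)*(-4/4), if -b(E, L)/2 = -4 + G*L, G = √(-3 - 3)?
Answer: -48 + 60*I*√6 ≈ -48.0 + 146.97*I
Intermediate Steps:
G = I*√6 (G = √(-6) = I*√6 ≈ 2.4495*I)
b(E, L) = 8 - 2*I*L*√6 (b(E, L) = -2*(-4 + (I*√6)*L) = -2*(-4 + I*L*√6) = 8 - 2*I*L*√6)
(b(4, 5)*6)*(-4/4) = ((8 - 2*I*5*√6)*6)*(-4/4) = ((8 - 10*I*√6)*6)*(-4*¼) = (48 - 60*I*√6)*(-1) = -48 + 60*I*√6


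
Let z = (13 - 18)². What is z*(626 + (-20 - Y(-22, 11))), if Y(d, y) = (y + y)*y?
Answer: 9100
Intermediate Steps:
Y(d, y) = 2*y² (Y(d, y) = (2*y)*y = 2*y²)
z = 25 (z = (-5)² = 25)
z*(626 + (-20 - Y(-22, 11))) = 25*(626 + (-20 - 2*11²)) = 25*(626 + (-20 - 2*121)) = 25*(626 + (-20 - 1*242)) = 25*(626 + (-20 - 242)) = 25*(626 - 262) = 25*364 = 9100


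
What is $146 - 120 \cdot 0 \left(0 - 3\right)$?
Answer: $146$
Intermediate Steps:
$146 - 120 \cdot 0 \left(0 - 3\right) = 146 - 120 \cdot 0 \left(-3\right) = 146 - 0 = 146 + 0 = 146$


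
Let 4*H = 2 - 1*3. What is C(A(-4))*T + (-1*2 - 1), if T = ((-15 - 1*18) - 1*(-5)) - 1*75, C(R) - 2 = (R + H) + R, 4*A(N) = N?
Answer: 91/4 ≈ 22.750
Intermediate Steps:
A(N) = N/4
H = -¼ (H = (2 - 1*3)/4 = (2 - 3)/4 = (¼)*(-1) = -¼ ≈ -0.25000)
C(R) = 7/4 + 2*R (C(R) = 2 + ((R - ¼) + R) = 2 + ((-¼ + R) + R) = 2 + (-¼ + 2*R) = 7/4 + 2*R)
T = -103 (T = ((-15 - 18) + 5) - 75 = (-33 + 5) - 75 = -28 - 75 = -103)
C(A(-4))*T + (-1*2 - 1) = (7/4 + 2*((¼)*(-4)))*(-103) + (-1*2 - 1) = (7/4 + 2*(-1))*(-103) + (-2 - 1) = (7/4 - 2)*(-103) - 3 = -¼*(-103) - 3 = 103/4 - 3 = 91/4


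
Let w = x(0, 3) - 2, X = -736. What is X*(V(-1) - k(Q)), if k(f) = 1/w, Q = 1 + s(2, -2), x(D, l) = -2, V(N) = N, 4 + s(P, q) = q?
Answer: 552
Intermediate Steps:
s(P, q) = -4 + q
Q = -5 (Q = 1 + (-4 - 2) = 1 - 6 = -5)
w = -4 (w = -2 - 2 = -4)
k(f) = -¼ (k(f) = 1/(-4) = -¼)
X*(V(-1) - k(Q)) = -736*(-1 - 1*(-¼)) = -736*(-1 + ¼) = -736*(-¾) = 552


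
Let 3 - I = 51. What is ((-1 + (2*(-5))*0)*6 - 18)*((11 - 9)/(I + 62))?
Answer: -24/7 ≈ -3.4286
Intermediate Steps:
I = -48 (I = 3 - 1*51 = 3 - 51 = -48)
((-1 + (2*(-5))*0)*6 - 18)*((11 - 9)/(I + 62)) = ((-1 + (2*(-5))*0)*6 - 18)*((11 - 9)/(-48 + 62)) = ((-1 - 10*0)*6 - 18)*(2/14) = ((-1 + 0)*6 - 18)*(2*(1/14)) = (-1*6 - 18)*(⅐) = (-6 - 18)*(⅐) = -24*⅐ = -24/7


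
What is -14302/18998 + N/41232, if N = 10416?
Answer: -4081426/8159641 ≈ -0.50020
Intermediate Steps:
-14302/18998 + N/41232 = -14302/18998 + 10416/41232 = -14302*1/18998 + 10416*(1/41232) = -7151/9499 + 217/859 = -4081426/8159641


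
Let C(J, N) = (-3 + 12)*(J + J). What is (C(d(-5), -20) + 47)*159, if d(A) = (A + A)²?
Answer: 293673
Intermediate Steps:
d(A) = 4*A² (d(A) = (2*A)² = 4*A²)
C(J, N) = 18*J (C(J, N) = 9*(2*J) = 18*J)
(C(d(-5), -20) + 47)*159 = (18*(4*(-5)²) + 47)*159 = (18*(4*25) + 47)*159 = (18*100 + 47)*159 = (1800 + 47)*159 = 1847*159 = 293673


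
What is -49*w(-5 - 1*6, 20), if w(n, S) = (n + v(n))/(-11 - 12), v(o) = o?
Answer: -1078/23 ≈ -46.870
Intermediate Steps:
w(n, S) = -2*n/23 (w(n, S) = (n + n)/(-11 - 12) = (2*n)/(-23) = (2*n)*(-1/23) = -2*n/23)
-49*w(-5 - 1*6, 20) = -(-98)*(-5 - 1*6)/23 = -(-98)*(-5 - 6)/23 = -(-98)*(-11)/23 = -49*22/23 = -1078/23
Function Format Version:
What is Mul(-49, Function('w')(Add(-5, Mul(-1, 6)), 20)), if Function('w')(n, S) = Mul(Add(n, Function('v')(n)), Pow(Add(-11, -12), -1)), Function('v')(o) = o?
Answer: Rational(-1078, 23) ≈ -46.870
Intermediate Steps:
Function('w')(n, S) = Mul(Rational(-2, 23), n) (Function('w')(n, S) = Mul(Add(n, n), Pow(Add(-11, -12), -1)) = Mul(Mul(2, n), Pow(-23, -1)) = Mul(Mul(2, n), Rational(-1, 23)) = Mul(Rational(-2, 23), n))
Mul(-49, Function('w')(Add(-5, Mul(-1, 6)), 20)) = Mul(-49, Mul(Rational(-2, 23), Add(-5, Mul(-1, 6)))) = Mul(-49, Mul(Rational(-2, 23), Add(-5, -6))) = Mul(-49, Mul(Rational(-2, 23), -11)) = Mul(-49, Rational(22, 23)) = Rational(-1078, 23)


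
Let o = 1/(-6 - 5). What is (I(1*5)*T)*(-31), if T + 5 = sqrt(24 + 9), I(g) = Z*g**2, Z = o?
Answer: -3875/11 + 775*sqrt(33)/11 ≈ 52.458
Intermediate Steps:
o = -1/11 (o = 1/(-11) = -1/11 ≈ -0.090909)
Z = -1/11 ≈ -0.090909
I(g) = -g**2/11
T = -5 + sqrt(33) (T = -5 + sqrt(24 + 9) = -5 + sqrt(33) ≈ 0.74456)
(I(1*5)*T)*(-31) = ((-(1*5)**2/11)*(-5 + sqrt(33)))*(-31) = ((-1/11*5**2)*(-5 + sqrt(33)))*(-31) = ((-1/11*25)*(-5 + sqrt(33)))*(-31) = -25*(-5 + sqrt(33))/11*(-31) = (125/11 - 25*sqrt(33)/11)*(-31) = -3875/11 + 775*sqrt(33)/11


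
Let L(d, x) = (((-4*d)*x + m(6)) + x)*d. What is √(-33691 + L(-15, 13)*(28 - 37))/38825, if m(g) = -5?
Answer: √72689/38825 ≈ 0.0069442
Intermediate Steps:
L(d, x) = d*(-5 + x - 4*d*x) (L(d, x) = (((-4*d)*x - 5) + x)*d = ((-4*d*x - 5) + x)*d = ((-5 - 4*d*x) + x)*d = (-5 + x - 4*d*x)*d = d*(-5 + x - 4*d*x))
√(-33691 + L(-15, 13)*(28 - 37))/38825 = √(-33691 + (-15*(-5 + 13 - 4*(-15)*13))*(28 - 37))/38825 = √(-33691 - 15*(-5 + 13 + 780)*(-9))*(1/38825) = √(-33691 - 15*788*(-9))*(1/38825) = √(-33691 - 11820*(-9))*(1/38825) = √(-33691 + 106380)*(1/38825) = √72689*(1/38825) = √72689/38825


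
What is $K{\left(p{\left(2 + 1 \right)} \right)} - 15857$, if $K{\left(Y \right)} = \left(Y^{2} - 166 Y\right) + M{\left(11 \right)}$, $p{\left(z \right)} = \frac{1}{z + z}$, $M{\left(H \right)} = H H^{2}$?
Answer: $- \frac{523931}{36} \approx -14554.0$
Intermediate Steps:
$M{\left(H \right)} = H^{3}$
$p{\left(z \right)} = \frac{1}{2 z}$
$K{\left(Y \right)} = 1331 + Y^{2} - 166 Y$ ($K{\left(Y \right)} = \left(Y^{2} - 166 Y\right) + 11^{3} = \left(Y^{2} - 166 Y\right) + 1331 = 1331 + Y^{2} - 166 Y$)
$K{\left(p{\left(2 + 1 \right)} \right)} - 15857 = \left(1331 + \left(\frac{1}{2 \left(2 + 1\right)}\right)^{2} - 166 \frac{1}{2 \left(2 + 1\right)}\right) - 15857 = \left(1331 + \left(\frac{1}{2 \cdot 3}\right)^{2} - 166 \frac{1}{2 \cdot 3}\right) - 15857 = \left(1331 + \left(\frac{1}{2} \cdot \frac{1}{3}\right)^{2} - 166 \cdot \frac{1}{2} \cdot \frac{1}{3}\right) - 15857 = \left(1331 + \left(\frac{1}{6}\right)^{2} - \frac{83}{3}\right) - 15857 = \left(1331 + \frac{1}{36} - \frac{83}{3}\right) - 15857 = \frac{46921}{36} - 15857 = - \frac{523931}{36}$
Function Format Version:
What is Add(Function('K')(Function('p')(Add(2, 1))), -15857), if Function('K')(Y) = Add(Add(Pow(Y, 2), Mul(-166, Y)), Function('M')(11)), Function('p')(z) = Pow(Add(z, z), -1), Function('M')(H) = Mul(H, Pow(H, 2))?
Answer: Rational(-523931, 36) ≈ -14554.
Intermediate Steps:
Function('M')(H) = Pow(H, 3)
Function('p')(z) = Mul(Rational(1, 2), Pow(z, -1)) (Function('p')(z) = Pow(Mul(2, z), -1) = Mul(Rational(1, 2), Pow(z, -1)))
Function('K')(Y) = Add(1331, Pow(Y, 2), Mul(-166, Y)) (Function('K')(Y) = Add(Add(Pow(Y, 2), Mul(-166, Y)), Pow(11, 3)) = Add(Add(Pow(Y, 2), Mul(-166, Y)), 1331) = Add(1331, Pow(Y, 2), Mul(-166, Y)))
Add(Function('K')(Function('p')(Add(2, 1))), -15857) = Add(Add(1331, Pow(Mul(Rational(1, 2), Pow(Add(2, 1), -1)), 2), Mul(-166, Mul(Rational(1, 2), Pow(Add(2, 1), -1)))), -15857) = Add(Add(1331, Pow(Mul(Rational(1, 2), Pow(3, -1)), 2), Mul(-166, Mul(Rational(1, 2), Pow(3, -1)))), -15857) = Add(Add(1331, Pow(Mul(Rational(1, 2), Rational(1, 3)), 2), Mul(-166, Mul(Rational(1, 2), Rational(1, 3)))), -15857) = Add(Add(1331, Pow(Rational(1, 6), 2), Mul(-166, Rational(1, 6))), -15857) = Add(Add(1331, Rational(1, 36), Rational(-83, 3)), -15857) = Add(Rational(46921, 36), -15857) = Rational(-523931, 36)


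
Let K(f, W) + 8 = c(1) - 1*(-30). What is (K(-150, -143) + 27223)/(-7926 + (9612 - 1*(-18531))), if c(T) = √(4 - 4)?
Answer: 27245/20217 ≈ 1.3476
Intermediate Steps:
c(T) = 0 (c(T) = √0 = 0)
K(f, W) = 22 (K(f, W) = -8 + (0 - 1*(-30)) = -8 + (0 + 30) = -8 + 30 = 22)
(K(-150, -143) + 27223)/(-7926 + (9612 - 1*(-18531))) = (22 + 27223)/(-7926 + (9612 - 1*(-18531))) = 27245/(-7926 + (9612 + 18531)) = 27245/(-7926 + 28143) = 27245/20217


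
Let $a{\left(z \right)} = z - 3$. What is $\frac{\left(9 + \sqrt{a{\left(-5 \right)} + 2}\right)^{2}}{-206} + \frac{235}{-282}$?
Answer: $- \frac{370}{309} - \frac{9 i \sqrt{6}}{103} \approx -1.1974 - 0.21403 i$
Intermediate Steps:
$a{\left(z \right)} = -3 + z$
$\frac{\left(9 + \sqrt{a{\left(-5 \right)} + 2}\right)^{2}}{-206} + \frac{235}{-282} = \frac{\left(9 + \sqrt{\left(-3 - 5\right) + 2}\right)^{2}}{-206} + \frac{235}{-282} = \left(9 + \sqrt{-8 + 2}\right)^{2} \left(- \frac{1}{206}\right) + 235 \left(- \frac{1}{282}\right) = \left(9 + \sqrt{-6}\right)^{2} \left(- \frac{1}{206}\right) - \frac{5}{6} = \left(9 + i \sqrt{6}\right)^{2} \left(- \frac{1}{206}\right) - \frac{5}{6} = - \frac{\left(9 + i \sqrt{6}\right)^{2}}{206} - \frac{5}{6} = - \frac{5}{6} - \frac{\left(9 + i \sqrt{6}\right)^{2}}{206}$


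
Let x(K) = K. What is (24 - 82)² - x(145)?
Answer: 3219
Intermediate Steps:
(24 - 82)² - x(145) = (24 - 82)² - 1*145 = (-58)² - 145 = 3364 - 145 = 3219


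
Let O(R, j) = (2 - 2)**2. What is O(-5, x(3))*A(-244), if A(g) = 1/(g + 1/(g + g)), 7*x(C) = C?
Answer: 0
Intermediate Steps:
x(C) = C/7
O(R, j) = 0 (O(R, j) = 0**2 = 0)
A(g) = 1/(g + 1/(2*g))
O(-5, x(3))*A(-244) = 0*(2*(-244)/(1 + 2*(-244)**2)) = 0*(2*(-244)/(1 + 2*59536)) = 0*(2*(-244)/(1 + 119072)) = 0*(2*(-244)/119073) = 0*(2*(-244)*(1/119073)) = 0*(-488/119073) = 0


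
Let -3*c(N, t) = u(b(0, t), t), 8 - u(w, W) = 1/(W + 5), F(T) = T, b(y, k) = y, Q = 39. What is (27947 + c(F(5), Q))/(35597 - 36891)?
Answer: -1229551/56936 ≈ -21.595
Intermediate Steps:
u(w, W) = 8 - 1/(5 + W) (u(w, W) = 8 - 1/(W + 5) = 8 - 1/(5 + W))
c(N, t) = -(39 + 8*t)/(3*(5 + t))
(27947 + c(F(5), Q))/(35597 - 36891) = (27947 + (-39 - 8*39)/(3*(5 + 39)))/(35597 - 36891) = (27947 + (1/3)*(-39 - 312)/44)/(-1294) = (27947 + (1/3)*(1/44)*(-351))*(-1/1294) = (27947 - 117/44)*(-1/1294) = (1229551/44)*(-1/1294) = -1229551/56936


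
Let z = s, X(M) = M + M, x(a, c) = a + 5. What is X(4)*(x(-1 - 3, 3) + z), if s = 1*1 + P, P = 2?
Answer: 32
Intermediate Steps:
x(a, c) = 5 + a
s = 3 (s = 1*1 + 2 = 1 + 2 = 3)
X(M) = 2*M
z = 3
X(4)*(x(-1 - 3, 3) + z) = (2*4)*((5 + (-1 - 3)) + 3) = 8*((5 - 4) + 3) = 8*(1 + 3) = 8*4 = 32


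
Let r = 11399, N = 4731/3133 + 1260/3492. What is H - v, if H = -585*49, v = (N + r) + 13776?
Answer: -16362598402/303901 ≈ -53842.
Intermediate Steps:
N = 568562/303901 (N = 4731*(1/3133) + 1260*(1/3492) = 4731/3133 + 35/97 = 568562/303901 ≈ 1.8709)
v = 7651276237/303901 (v = (568562/303901 + 11399) + 13776 = 3464736061/303901 + 13776 = 7651276237/303901 ≈ 25177.)
H = -28665
H - v = -28665 - 1*7651276237/303901 = -28665 - 7651276237/303901 = -16362598402/303901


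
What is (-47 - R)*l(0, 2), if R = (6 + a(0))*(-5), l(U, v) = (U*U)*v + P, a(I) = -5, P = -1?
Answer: 42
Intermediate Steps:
l(U, v) = -1 + v*U**2 (l(U, v) = (U*U)*v - 1 = U**2*v - 1 = v*U**2 - 1 = -1 + v*U**2)
R = -5 (R = (6 - 5)*(-5) = 1*(-5) = -5)
(-47 - R)*l(0, 2) = (-47 - 1*(-5))*(-1 + 2*0**2) = (-47 + 5)*(-1 + 2*0) = -42*(-1 + 0) = -42*(-1) = 42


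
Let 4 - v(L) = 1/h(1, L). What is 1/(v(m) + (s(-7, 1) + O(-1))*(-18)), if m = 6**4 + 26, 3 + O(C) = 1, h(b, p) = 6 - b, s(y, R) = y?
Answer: 5/829 ≈ 0.0060314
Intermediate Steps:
O(C) = -2 (O(C) = -3 + 1 = -2)
m = 1322 (m = 1296 + 26 = 1322)
v(L) = 19/5 (v(L) = 4 - 1/(6 - 1*1) = 4 - 1/(6 - 1) = 4 - 1/5 = 19/5)
1/(v(m) + (s(-7, 1) + O(-1))*(-18)) = 1/(19/5 + (-7 - 2)*(-18)) = 1/(19/5 - 9*(-18)) = 1/(19/5 + 162) = 1/(829/5) = 5/829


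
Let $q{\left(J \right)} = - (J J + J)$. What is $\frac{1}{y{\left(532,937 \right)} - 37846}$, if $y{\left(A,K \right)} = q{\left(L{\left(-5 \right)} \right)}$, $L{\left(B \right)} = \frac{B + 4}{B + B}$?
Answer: $- \frac{100}{3784611} \approx -2.6423 \cdot 10^{-5}$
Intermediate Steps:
$L{\left(B \right)} = \frac{4 + B}{2 B}$
$q{\left(J \right)} = - J - J^{2}$ ($q{\left(J \right)} = - (J^{2} + J) = - (J + J^{2}) = - J - J^{2}$)
$y{\left(A,K \right)} = - \frac{11}{100}$ ($y{\left(A,K \right)} = - \frac{4 - 5}{2 \left(-5\right)} \left(1 + \frac{4 - 5}{2 \left(-5\right)}\right) = - \frac{1}{2} \left(- \frac{1}{5}\right) \left(-1\right) \left(1 + \frac{1}{2} \left(- \frac{1}{5}\right) \left(-1\right)\right) = \left(-1\right) \frac{1}{10} \left(1 + \frac{1}{10}\right) = \left(-1\right) \frac{1}{10} \cdot \frac{11}{10} = - \frac{11}{100}$)
$\frac{1}{y{\left(532,937 \right)} - 37846} = \frac{1}{- \frac{11}{100} - 37846} = \frac{1}{- \frac{3784611}{100}} = - \frac{100}{3784611}$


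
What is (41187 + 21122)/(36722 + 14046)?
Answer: 62309/50768 ≈ 1.2273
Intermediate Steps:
(41187 + 21122)/(36722 + 14046) = 62309/50768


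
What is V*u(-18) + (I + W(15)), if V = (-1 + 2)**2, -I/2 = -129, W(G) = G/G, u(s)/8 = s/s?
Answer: 267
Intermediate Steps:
u(s) = 8 (u(s) = 8*(s/s) = 8*1 = 8)
W(G) = 1
I = 258 (I = -2*(-129) = 258)
V = 1 (V = 1**2 = 1)
V*u(-18) + (I + W(15)) = 1*8 + (258 + 1) = 8 + 259 = 267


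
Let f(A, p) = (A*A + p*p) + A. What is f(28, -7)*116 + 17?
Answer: 99893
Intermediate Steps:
f(A, p) = A + A**2 + p**2 (f(A, p) = (A**2 + p**2) + A = A + A**2 + p**2)
f(28, -7)*116 + 17 = (28 + 28**2 + (-7)**2)*116 + 17 = (28 + 784 + 49)*116 + 17 = 861*116 + 17 = 99876 + 17 = 99893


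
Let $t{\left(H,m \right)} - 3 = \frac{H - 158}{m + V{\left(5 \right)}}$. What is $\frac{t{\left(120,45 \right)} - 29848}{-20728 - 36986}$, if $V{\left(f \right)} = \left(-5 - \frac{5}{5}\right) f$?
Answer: $\frac{447713}{865710} \approx 0.51716$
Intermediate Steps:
$V{\left(f \right)} = - 6 f$ ($V{\left(f \right)} = \left(-5 - 1\right) f = - 6 f$)
$t{\left(H,m \right)} = 3 + \frac{-158 + H}{-30 + m}$ ($t{\left(H,m \right)} = 3 + \frac{H - 158}{m - 30} = 3 + \frac{-158 + H}{m - 30} = 3 + \frac{-158 + H}{-30 + m}$)
$\frac{t{\left(120,45 \right)} - 29848}{-20728 - 36986} = \frac{\frac{-248 + 120 + 3 \cdot 45}{-30 + 45} - 29848}{-20728 - 36986} = \frac{\frac{-248 + 120 + 135}{15} - 29848}{-57714} = \left(\frac{1}{15} \cdot 7 - 29848\right) \left(- \frac{1}{57714}\right) = \left(\frac{7}{15} - 29848\right) \left(- \frac{1}{57714}\right) = \left(- \frac{447713}{15}\right) \left(- \frac{1}{57714}\right) = \frac{447713}{865710}$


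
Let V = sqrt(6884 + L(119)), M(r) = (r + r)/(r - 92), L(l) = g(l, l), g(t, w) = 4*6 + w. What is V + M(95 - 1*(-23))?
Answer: 118/13 + sqrt(7027) ≈ 92.904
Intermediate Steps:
g(t, w) = 24 + w
L(l) = 24 + l
M(r) = 2*r/(-92 + r) (M(r) = (2*r)/(-92 + r) = 2*r/(-92 + r))
V = sqrt(7027) (V = sqrt(6884 + (24 + 119)) = sqrt(6884 + 143) = sqrt(7027) ≈ 83.827)
V + M(95 - 1*(-23)) = sqrt(7027) + 2*(95 - 1*(-23))/(-92 + (95 - 1*(-23))) = sqrt(7027) + 2*(95 + 23)/(-92 + (95 + 23)) = sqrt(7027) + 2*118/(-92 + 118) = sqrt(7027) + 2*118/26 = sqrt(7027) + 2*118*(1/26) = sqrt(7027) + 118/13 = 118/13 + sqrt(7027)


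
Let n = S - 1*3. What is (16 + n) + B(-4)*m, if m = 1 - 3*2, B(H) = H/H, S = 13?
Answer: 21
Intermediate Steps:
n = 10 (n = 13 - 1*3 = 13 - 3 = 10)
B(H) = 1
m = -5 (m = 1 - 6 = -5)
(16 + n) + B(-4)*m = (16 + 10) + 1*(-5) = 26 - 5 = 21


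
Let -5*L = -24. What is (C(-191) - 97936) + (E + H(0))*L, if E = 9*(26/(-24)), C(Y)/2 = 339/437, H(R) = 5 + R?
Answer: -214036588/2185 ≈ -97957.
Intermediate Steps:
L = 24/5 (L = -⅕*(-24) = 24/5 ≈ 4.8000)
C(Y) = 678/437 (C(Y) = 2*(339/437) = 678/437)
E = -39/4 (E = 9*(26*(-1/24)) = 9*(-13/12) = -39/4 ≈ -9.7500)
(C(-191) - 97936) + (E + H(0))*L = (678/437 - 97936) + (-39/4 + (5 + 0))*(24/5) = -42797354/437 + (-39/4 + 5)*(24/5) = -42797354/437 - 19/4*24/5 = -42797354/437 - 114/5 = -214036588/2185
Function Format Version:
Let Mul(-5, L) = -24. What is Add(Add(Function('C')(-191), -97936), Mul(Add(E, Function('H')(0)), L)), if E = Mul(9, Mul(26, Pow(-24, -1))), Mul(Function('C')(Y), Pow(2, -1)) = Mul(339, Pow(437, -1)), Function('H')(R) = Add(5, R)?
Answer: Rational(-214036588, 2185) ≈ -97957.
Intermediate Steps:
L = Rational(24, 5) (L = Mul(Rational(-1, 5), -24) = Rational(24, 5) ≈ 4.8000)
Function('C')(Y) = Rational(678, 437) (Function('C')(Y) = Mul(2, Mul(339, Pow(437, -1))) = Mul(2, Mul(339, Rational(1, 437))) = Mul(2, Rational(339, 437)) = Rational(678, 437))
E = Rational(-39, 4) (E = Mul(9, Mul(26, Rational(-1, 24))) = Mul(9, Rational(-13, 12)) = Rational(-39, 4) ≈ -9.7500)
Add(Add(Function('C')(-191), -97936), Mul(Add(E, Function('H')(0)), L)) = Add(Add(Rational(678, 437), -97936), Mul(Add(Rational(-39, 4), Add(5, 0)), Rational(24, 5))) = Add(Rational(-42797354, 437), Mul(Add(Rational(-39, 4), 5), Rational(24, 5))) = Add(Rational(-42797354, 437), Mul(Rational(-19, 4), Rational(24, 5))) = Add(Rational(-42797354, 437), Rational(-114, 5)) = Rational(-214036588, 2185)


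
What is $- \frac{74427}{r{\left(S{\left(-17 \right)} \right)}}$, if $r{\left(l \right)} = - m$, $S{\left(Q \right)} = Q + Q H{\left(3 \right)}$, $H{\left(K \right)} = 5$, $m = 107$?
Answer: $\frac{74427}{107} \approx 695.58$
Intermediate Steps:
$S{\left(Q \right)} = 6 Q$ ($S{\left(Q \right)} = Q + Q 5 = Q + 5 Q = 6 Q$)
$r{\left(l \right)} = -107$ ($r{\left(l \right)} = \left(-1\right) 107 = -107$)
$- \frac{74427}{r{\left(S{\left(-17 \right)} \right)}} = - \frac{74427}{-107} = \left(-74427\right) \left(- \frac{1}{107}\right) = \frac{74427}{107}$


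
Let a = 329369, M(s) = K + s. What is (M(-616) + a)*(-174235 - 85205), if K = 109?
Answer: -85319957280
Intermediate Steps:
M(s) = 109 + s
(M(-616) + a)*(-174235 - 85205) = ((109 - 616) + 329369)*(-174235 - 85205) = (-507 + 329369)*(-259440) = 328862*(-259440) = -85319957280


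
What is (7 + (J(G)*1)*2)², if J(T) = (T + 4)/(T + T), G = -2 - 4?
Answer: 484/9 ≈ 53.778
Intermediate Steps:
G = -6
J(T) = (4 + T)/(2*T) (J(T) = (4 + T)/((2*T)) = (4 + T)*(1/(2*T)) = (4 + T)/(2*T))
(7 + (J(G)*1)*2)² = (7 + (((½)*(4 - 6)/(-6))*1)*2)² = (7 + (((½)*(-⅙)*(-2))*1)*2)² = (7 + ((⅙)*1)*2)² = (7 + (⅙)*2)² = (7 + ⅓)² = (22/3)² = 484/9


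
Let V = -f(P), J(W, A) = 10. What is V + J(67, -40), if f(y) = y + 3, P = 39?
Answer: -32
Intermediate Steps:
f(y) = 3 + y
V = -42 (V = -(3 + 39) = -1*42 = -42)
V + J(67, -40) = -42 + 10 = -32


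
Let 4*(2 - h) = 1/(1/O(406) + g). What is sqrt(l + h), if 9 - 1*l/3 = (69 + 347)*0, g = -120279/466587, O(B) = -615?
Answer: sqrt(2049755915268971)/8270908 ≈ 5.4739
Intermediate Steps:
g = -40093/155529 (g = -120279*1/466587 = -40093/155529 ≈ -0.25778)
l = 27 (l = 27 - 3*(69 + 347)*0 = 27 - 1248*0 = 27 - 3*0 = 27 + 0 = 27)
h = 98050709/33083632 (h = 2 - 1/(4*(1/(-615) - 40093/155529)) = 2 - 1/(4*(-1/615 - 40093/155529)) = 2 - 1/(4*(-8270908/31883445)) = 2 - 1/4*(-31883445/8270908) = 2 + 31883445/33083632 = 98050709/33083632 ≈ 2.9637)
sqrt(l + h) = sqrt(27 + 98050709/33083632) = sqrt(991308773/33083632) = sqrt(2049755915268971)/8270908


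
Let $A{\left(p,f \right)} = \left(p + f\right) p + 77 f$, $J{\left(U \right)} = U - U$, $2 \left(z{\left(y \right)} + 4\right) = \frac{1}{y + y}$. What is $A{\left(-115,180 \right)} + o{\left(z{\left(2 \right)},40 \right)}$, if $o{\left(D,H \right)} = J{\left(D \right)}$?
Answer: $6385$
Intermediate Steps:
$z{\left(y \right)} = -4 + \frac{1}{4 y}$ ($z{\left(y \right)} = -4 + \frac{1}{2 \left(y + y\right)} = -4 + \frac{1}{2 \cdot 2 y} = -4 + \frac{\frac{1}{2} \frac{1}{y}}{2} = -4 + \frac{1}{4 y}$)
$J{\left(U \right)} = 0$
$o{\left(D,H \right)} = 0$
$A{\left(p,f \right)} = 77 f + p \left(f + p\right)$ ($A{\left(p,f \right)} = \left(f + p\right) p + 77 f = p \left(f + p\right) + 77 f = 77 f + p \left(f + p\right)$)
$A{\left(-115,180 \right)} + o{\left(z{\left(2 \right)},40 \right)} = \left(\left(-115\right)^{2} + 77 \cdot 180 + 180 \left(-115\right)\right) + 0 = \left(13225 + 13860 - 20700\right) + 0 = 6385 + 0 = 6385$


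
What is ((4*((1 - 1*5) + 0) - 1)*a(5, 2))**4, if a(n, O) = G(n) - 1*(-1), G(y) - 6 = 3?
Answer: 835210000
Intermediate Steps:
G(y) = 9 (G(y) = 6 + 3 = 9)
a(n, O) = 10 (a(n, O) = 9 - 1*(-1) = 9 + 1 = 10)
((4*((1 - 1*5) + 0) - 1)*a(5, 2))**4 = ((4*((1 - 1*5) + 0) - 1)*10)**4 = ((4*((1 - 5) + 0) - 1)*10)**4 = ((4*(-4 + 0) - 1)*10)**4 = ((4*(-4) - 1)*10)**4 = ((-16 - 1)*10)**4 = (-17*10)**4 = (-170)**4 = 835210000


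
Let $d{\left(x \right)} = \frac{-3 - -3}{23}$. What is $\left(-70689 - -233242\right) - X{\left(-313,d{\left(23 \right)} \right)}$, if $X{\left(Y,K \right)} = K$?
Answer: $162553$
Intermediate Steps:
$d{\left(x \right)} = 0$ ($d{\left(x \right)} = \left(-3 + 3\right) \frac{1}{23} = 0 \cdot \frac{1}{23} = 0$)
$\left(-70689 - -233242\right) - X{\left(-313,d{\left(23 \right)} \right)} = \left(-70689 - -233242\right) - 0 = \left(-70689 + 233242\right) + 0 = 162553 + 0 = 162553$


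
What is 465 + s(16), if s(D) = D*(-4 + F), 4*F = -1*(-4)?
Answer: 417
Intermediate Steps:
F = 1 (F = (-1*(-4))/4 = (¼)*4 = 1)
s(D) = -3*D (s(D) = D*(-4 + 1) = D*(-3) = -3*D)
465 + s(16) = 465 - 3*16 = 465 - 48 = 417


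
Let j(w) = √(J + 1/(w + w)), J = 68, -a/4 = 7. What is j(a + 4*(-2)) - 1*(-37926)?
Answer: 37926 + √9790/12 ≈ 37934.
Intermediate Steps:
a = -28 (a = -4*7 = -28)
j(w) = √(68 + 1/(2*w)) (j(w) = √(68 + 1/(w + w)) = √(68 + 1/(2*w)))
j(a + 4*(-2)) - 1*(-37926) = √(272 + 2/(-28 + 4*(-2)))/2 - 1*(-37926) = √(272 + 2/(-28 - 8))/2 + 37926 = √(272 + 2/(-36))/2 + 37926 = √(272 + 2*(-1/36))/2 + 37926 = √(272 - 1/18)/2 + 37926 = √(4895/18)/2 + 37926 = (√9790/6)/2 + 37926 = √9790/12 + 37926 = 37926 + √9790/12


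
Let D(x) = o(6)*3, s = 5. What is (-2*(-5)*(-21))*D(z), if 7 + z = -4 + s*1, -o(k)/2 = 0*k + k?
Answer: 7560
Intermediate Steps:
o(k) = -2*k (o(k) = -2*(0*k + k) = -2*(0 + k) = -2*k)
z = -6 (z = -7 + (-4 + 5*1) = -7 + (-4 + 5) = -7 + 1 = -6)
D(x) = -36 (D(x) = -2*6*3 = -12*3 = -36)
(-2*(-5)*(-21))*D(z) = (-2*(-5)*(-21))*(-36) = (10*(-21))*(-36) = -210*(-36) = 7560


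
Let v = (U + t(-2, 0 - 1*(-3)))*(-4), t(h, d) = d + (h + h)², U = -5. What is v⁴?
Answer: 9834496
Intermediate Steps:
t(h, d) = d + 4*h² (t(h, d) = d + (2*h)² = d + 4*h²)
v = -56 (v = (-5 + ((0 - 1*(-3)) + 4*(-2)²))*(-4) = (-5 + ((0 + 3) + 4*4))*(-4) = (-5 + (3 + 16))*(-4) = (-5 + 19)*(-4) = 14*(-4) = -56)
v⁴ = (-56)⁴ = 9834496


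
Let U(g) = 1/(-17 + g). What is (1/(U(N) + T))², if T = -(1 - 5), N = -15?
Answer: 1024/16129 ≈ 0.063488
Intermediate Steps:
T = 4 (T = -1*(-4) = 4)
(1/(U(N) + T))² = (1/(1/(-17 - 15) + 4))² = (1/(1/(-32) + 4))² = (1/(-1/32 + 4))² = (1/(127/32))² = (32/127)² = 1024/16129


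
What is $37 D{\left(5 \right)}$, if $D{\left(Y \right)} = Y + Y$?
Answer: $370$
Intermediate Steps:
$D{\left(Y \right)} = 2 Y$
$37 D{\left(5 \right)} = 37 \cdot 2 \cdot 5 = 37 \cdot 10 = 370$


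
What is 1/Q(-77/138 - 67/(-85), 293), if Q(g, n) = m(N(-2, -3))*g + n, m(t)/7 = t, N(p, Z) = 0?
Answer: 1/293 ≈ 0.0034130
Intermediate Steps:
m(t) = 7*t
Q(g, n) = n (Q(g, n) = (7*0)*g + n = 0*g + n = 0 + n = n)
1/Q(-77/138 - 67/(-85), 293) = 1/293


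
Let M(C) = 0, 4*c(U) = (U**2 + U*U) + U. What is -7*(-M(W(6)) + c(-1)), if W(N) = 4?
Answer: -7/4 ≈ -1.7500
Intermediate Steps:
c(U) = U**2/2 + U/4 (c(U) = ((U**2 + U*U) + U)/4 = ((U**2 + U**2) + U)/4 = (2*U**2 + U)/4 = (U + 2*U**2)/4 = U**2/2 + U/4)
-7*(-M(W(6)) + c(-1)) = -7*(-1*0 + (1/4)*(-1)*(1 + 2*(-1))) = -7*(0 + (1/4)*(-1)*(1 - 2)) = -7*(0 + (1/4)*(-1)*(-1)) = -7*(0 + 1/4) = -7*1/4 = -7/4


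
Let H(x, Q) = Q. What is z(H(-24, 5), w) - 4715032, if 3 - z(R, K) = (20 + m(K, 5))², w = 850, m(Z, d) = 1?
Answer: -4715470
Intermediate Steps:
z(R, K) = -438 (z(R, K) = 3 - (20 + 1)² = 3 - 1*21² = 3 - 1*441 = 3 - 441 = -438)
z(H(-24, 5), w) - 4715032 = -438 - 4715032 = -4715470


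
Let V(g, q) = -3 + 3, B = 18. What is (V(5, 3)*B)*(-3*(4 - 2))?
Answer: 0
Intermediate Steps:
V(g, q) = 0
(V(5, 3)*B)*(-3*(4 - 2)) = (0*18)*(-3*(4 - 2)) = 0*(-3*2) = 0*(-6) = 0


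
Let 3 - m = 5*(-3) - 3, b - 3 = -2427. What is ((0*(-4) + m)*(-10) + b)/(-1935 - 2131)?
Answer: 1317/2033 ≈ 0.64781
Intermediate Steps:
b = -2424 (b = 3 - 2427 = -2424)
m = 21 (m = 3 - (5*(-3) - 3) = 3 - (-15 - 3) = 3 - 1*(-18) = 3 + 18 = 21)
((0*(-4) + m)*(-10) + b)/(-1935 - 2131) = ((0*(-4) + 21)*(-10) - 2424)/(-1935 - 2131) = ((0 + 21)*(-10) - 2424)/(-4066) = (21*(-10) - 2424)*(-1/4066) = (-210 - 2424)*(-1/4066) = -2634*(-1/4066) = 1317/2033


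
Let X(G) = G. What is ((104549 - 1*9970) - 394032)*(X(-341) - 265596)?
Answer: 79635632461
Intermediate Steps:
((104549 - 1*9970) - 394032)*(X(-341) - 265596) = ((104549 - 1*9970) - 394032)*(-341 - 265596) = ((104549 - 9970) - 394032)*(-265937) = (94579 - 394032)*(-265937) = -299453*(-265937) = 79635632461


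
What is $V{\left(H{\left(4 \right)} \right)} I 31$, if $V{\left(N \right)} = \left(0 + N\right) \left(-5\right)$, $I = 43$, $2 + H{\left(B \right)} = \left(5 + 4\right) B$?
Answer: $-226610$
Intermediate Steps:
$H{\left(B \right)} = -2 + 9 B$ ($H{\left(B \right)} = -2 + \left(5 + 4\right) B = -2 + 9 B$)
$V{\left(N \right)} = - 5 N$ ($V{\left(N \right)} = N \left(-5\right) = - 5 N$)
$V{\left(H{\left(4 \right)} \right)} I 31 = - 5 \left(-2 + 9 \cdot 4\right) 43 \cdot 31 = - 5 \left(-2 + 36\right) 43 \cdot 31 = \left(-5\right) 34 \cdot 43 \cdot 31 = \left(-170\right) 43 \cdot 31 = \left(-7310\right) 31 = -226610$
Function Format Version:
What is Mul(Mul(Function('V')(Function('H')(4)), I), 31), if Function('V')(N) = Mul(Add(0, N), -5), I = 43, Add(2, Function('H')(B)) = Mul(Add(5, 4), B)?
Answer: -226610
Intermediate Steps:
Function('H')(B) = Add(-2, Mul(9, B)) (Function('H')(B) = Add(-2, Mul(Add(5, 4), B)) = Add(-2, Mul(9, B)))
Function('V')(N) = Mul(-5, N) (Function('V')(N) = Mul(N, -5) = Mul(-5, N))
Mul(Mul(Function('V')(Function('H')(4)), I), 31) = Mul(Mul(Mul(-5, Add(-2, Mul(9, 4))), 43), 31) = Mul(Mul(Mul(-5, Add(-2, 36)), 43), 31) = Mul(Mul(Mul(-5, 34), 43), 31) = Mul(Mul(-170, 43), 31) = Mul(-7310, 31) = -226610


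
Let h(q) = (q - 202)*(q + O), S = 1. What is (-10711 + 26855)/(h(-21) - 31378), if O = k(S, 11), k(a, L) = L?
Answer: -4036/7287 ≈ -0.55386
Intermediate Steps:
O = 11
h(q) = (-202 + q)*(11 + q) (h(q) = (q - 202)*(q + 11) = (-202 + q)*(11 + q))
(-10711 + 26855)/(h(-21) - 31378) = (-10711 + 26855)/((-2222 + (-21)**2 - 191*(-21)) - 31378) = 16144/((-2222 + 441 + 4011) - 31378) = 16144/(2230 - 31378) = 16144/(-29148) = 16144*(-1/29148) = -4036/7287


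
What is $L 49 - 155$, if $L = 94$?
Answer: $4451$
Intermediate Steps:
$L 49 - 155 = 94 \cdot 49 - 155 = 4606 - 155 = 4451$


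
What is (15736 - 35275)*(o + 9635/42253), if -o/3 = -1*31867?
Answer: -1679289202656/899 ≈ -1.8680e+9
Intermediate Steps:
o = 95601 (o = -(-3)*31867 = -3*(-31867) = 95601)
(15736 - 35275)*(o + 9635/42253) = (15736 - 35275)*(95601 + 9635/42253) = -19539*(95601 + 9635*(1/42253)) = -19539*(95601 + 205/899) = -19539*85945504/899 = -1679289202656/899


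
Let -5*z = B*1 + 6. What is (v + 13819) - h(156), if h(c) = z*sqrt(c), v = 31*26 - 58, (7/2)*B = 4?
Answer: 14567 + 20*sqrt(39)/7 ≈ 14585.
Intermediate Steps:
B = 8/7 (B = (2/7)*4 = 8/7 ≈ 1.1429)
z = -10/7 (z = -((8/7)*1 + 6)/5 = -(8/7 + 6)/5 = -1/5*50/7 = -10/7 ≈ -1.4286)
v = 748 (v = 806 - 58 = 748)
h(c) = -10*sqrt(c)/7
(v + 13819) - h(156) = (748 + 13819) - (-10)*sqrt(156)/7 = 14567 - (-10)*2*sqrt(39)/7 = 14567 - (-20)*sqrt(39)/7 = 14567 + 20*sqrt(39)/7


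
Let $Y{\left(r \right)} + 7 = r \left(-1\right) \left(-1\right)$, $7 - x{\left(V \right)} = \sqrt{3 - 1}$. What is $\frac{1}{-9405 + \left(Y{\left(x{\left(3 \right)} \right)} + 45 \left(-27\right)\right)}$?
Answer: $- \frac{5310}{56392199} + \frac{\sqrt{2}}{112784398} \approx -9.4149 \cdot 10^{-5}$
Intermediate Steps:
$x{\left(V \right)} = 7 - \sqrt{2}$ ($x{\left(V \right)} = 7 - \sqrt{3 - 1} = 7 - \sqrt{2}$)
$Y{\left(r \right)} = -7 + r$ ($Y{\left(r \right)} = -7 + r \left(-1\right) \left(-1\right) = -7 + - r \left(-1\right) = -7 + r$)
$\frac{1}{-9405 + \left(Y{\left(x{\left(3 \right)} \right)} + 45 \left(-27\right)\right)} = \frac{1}{-9405 + \left(\left(-7 + \left(7 - \sqrt{2}\right)\right) + 45 \left(-27\right)\right)} = \frac{1}{-9405 - \left(1215 + \sqrt{2}\right)} = \frac{1}{-10620 - \sqrt{2}}$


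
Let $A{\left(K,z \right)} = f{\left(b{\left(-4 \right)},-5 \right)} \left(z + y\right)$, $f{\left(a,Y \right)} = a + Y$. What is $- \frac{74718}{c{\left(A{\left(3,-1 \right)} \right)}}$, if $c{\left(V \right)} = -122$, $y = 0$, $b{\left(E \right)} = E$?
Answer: $\frac{37359}{61} \approx 612.44$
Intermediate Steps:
$f{\left(a,Y \right)} = Y + a$
$A{\left(K,z \right)} = - 9 z$ ($A{\left(K,z \right)} = \left(-5 - 4\right) \left(z + 0\right) = - 9 z$)
$- \frac{74718}{c{\left(A{\left(3,-1 \right)} \right)}} = - \frac{74718}{-122} = \left(-74718\right) \left(- \frac{1}{122}\right) = \frac{37359}{61}$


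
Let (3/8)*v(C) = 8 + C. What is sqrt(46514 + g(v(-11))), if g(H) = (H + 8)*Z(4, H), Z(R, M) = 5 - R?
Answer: sqrt(46514) ≈ 215.67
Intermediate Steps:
v(C) = 64/3 + 8*C/3 (v(C) = 8*(8 + C)/3 = 64/3 + 8*C/3)
g(H) = 8 + H (g(H) = (H + 8)*(5 - 1*4) = (8 + H)*(5 - 4) = (8 + H)*1 = 8 + H)
sqrt(46514 + g(v(-11))) = sqrt(46514 + (8 + (64/3 + (8/3)*(-11)))) = sqrt(46514 + (8 + (64/3 - 88/3))) = sqrt(46514 + (8 - 8)) = sqrt(46514 + 0) = sqrt(46514)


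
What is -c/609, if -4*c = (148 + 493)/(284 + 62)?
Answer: 641/842856 ≈ 0.00076051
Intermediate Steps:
c = -641/1384 (c = -(148 + 493)/(4*(284 + 62)) = -641/(4*346) = -1/4*641/346 = -641/1384 ≈ -0.46315)
-c/609 = -1*(-641/1384)/609 = (641/1384)*(1/609) = 641/842856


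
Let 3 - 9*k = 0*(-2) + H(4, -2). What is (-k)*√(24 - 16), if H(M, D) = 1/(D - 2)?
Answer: -13*√2/18 ≈ -1.0214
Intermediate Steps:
H(M, D) = 1/(-2 + D)
k = 13/36 (k = ⅓ - (0*(-2) + 1/(-2 - 2))/9 = ⅓ - (0 + 1/(-4))/9 = ⅓ - (0 - ¼)/9 = ⅓ - ⅑*(-¼) = ⅓ + 1/36 = 13/36 ≈ 0.36111)
(-k)*√(24 - 16) = (-1*13/36)*√(24 - 16) = -13*√2/18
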